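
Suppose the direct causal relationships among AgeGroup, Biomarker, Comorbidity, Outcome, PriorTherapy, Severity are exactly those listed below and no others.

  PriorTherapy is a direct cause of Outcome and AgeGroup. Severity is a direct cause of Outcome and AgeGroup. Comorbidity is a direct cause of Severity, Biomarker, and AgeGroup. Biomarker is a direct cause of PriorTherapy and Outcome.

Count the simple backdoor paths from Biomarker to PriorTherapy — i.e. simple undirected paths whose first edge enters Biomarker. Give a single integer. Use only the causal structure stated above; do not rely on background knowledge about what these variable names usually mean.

A backdoor path from Biomarker to PriorTherapy is any simple undirected path whose first edge points into Biomarker (i.e. leaves Biomarker via a parent).
Parents of Biomarker: {Comorbidity}.
Enumerating:
  P1: Biomarker <- Comorbidity -> Severity -> AgeGroup <- PriorTherapy
  P2: Biomarker <- Comorbidity -> Severity -> Outcome <- PriorTherapy
  P3: Biomarker <- Comorbidity -> AgeGroup <- Severity -> Outcome <- PriorTherapy
  P4: Biomarker <- Comorbidity -> AgeGroup <- PriorTherapy
That exhausts the simple backdoor paths. Count: 4.

4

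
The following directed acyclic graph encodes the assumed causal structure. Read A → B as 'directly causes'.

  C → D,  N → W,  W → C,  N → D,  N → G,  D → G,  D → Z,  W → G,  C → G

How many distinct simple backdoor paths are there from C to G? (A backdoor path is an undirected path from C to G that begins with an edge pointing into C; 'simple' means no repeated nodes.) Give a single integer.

3

A backdoor path from C to G is any simple undirected path whose first edge points into C (i.e. leaves C via a parent).
Parents of C: {W}.
Enumerating:
  P1: C <- W <- N -> D -> G
  P2: C <- W <- N -> G
  P3: C <- W -> G
That exhausts the simple backdoor paths. Count: 3.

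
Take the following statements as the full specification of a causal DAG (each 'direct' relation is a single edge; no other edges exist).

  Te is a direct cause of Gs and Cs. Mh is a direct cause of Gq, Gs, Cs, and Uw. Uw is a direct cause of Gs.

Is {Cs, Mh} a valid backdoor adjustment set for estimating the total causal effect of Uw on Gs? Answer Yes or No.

Backdoor paths from Uw to Gs (paths whose first edge points into Uw):
  P1: Uw <- Mh -> Cs <- Te -> Gs
  P2: Uw <- Mh -> Gs
Condition 1 (no descendant of Uw in the set): holds — descendants of Uw are {Gs}; none are in {Cs, Mh}.
Condition 2 (every backdoor path blocked by {Cs, Mh}):
  P1: blocked at fork node Mh ∈ conditioning set.
  P2: blocked at fork node Mh ∈ conditioning set.
{Cs, Mh} satisfies the backdoor criterion.

Yes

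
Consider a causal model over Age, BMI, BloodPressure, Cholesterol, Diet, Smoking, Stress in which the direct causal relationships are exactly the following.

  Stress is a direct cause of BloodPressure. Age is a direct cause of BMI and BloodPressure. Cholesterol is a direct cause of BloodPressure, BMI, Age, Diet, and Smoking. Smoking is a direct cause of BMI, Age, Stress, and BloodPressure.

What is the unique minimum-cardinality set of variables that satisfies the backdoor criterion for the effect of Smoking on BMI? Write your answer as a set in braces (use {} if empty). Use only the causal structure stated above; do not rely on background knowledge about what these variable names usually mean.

Variables eligible for adjustment (non-descendants of Smoking, excluding Smoking and BMI): {Cholesterol, Diet}.
Backdoor paths from Smoking to BMI:
  P1: Smoking <- Cholesterol -> Age -> BMI
  P2: Smoking <- Cholesterol -> BMI
  P3: Smoking <- Cholesterol -> BloodPressure <- Age -> BMI
The empty set is not sufficient: P1 (Smoking <- Cholesterol -> Age -> BMI) has no collider blocking it and no conditioned non-collider, so it is open.
Try {Cholesterol}:
  P1: blocked at fork node Cholesterol ∈ conditioning set.
  P2: blocked at fork node Cholesterol ∈ conditioning set.
  P3: blocked at fork node Cholesterol ∈ conditioning set.
{Cholesterol} contains no descendant of Smoking and blocks every backdoor path.
No other singleton works — e.g. {Diet} leaves P1 open — so {Cholesterol} is the unique smallest valid adjustment set.

{Cholesterol}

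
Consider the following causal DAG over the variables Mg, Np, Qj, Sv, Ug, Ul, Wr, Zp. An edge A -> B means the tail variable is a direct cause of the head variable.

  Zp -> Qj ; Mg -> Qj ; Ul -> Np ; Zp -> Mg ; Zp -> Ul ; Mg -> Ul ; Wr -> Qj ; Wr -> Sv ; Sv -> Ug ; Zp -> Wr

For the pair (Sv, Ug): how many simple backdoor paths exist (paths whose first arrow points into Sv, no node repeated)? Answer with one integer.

A backdoor path from Sv to Ug is any simple undirected path whose first edge points into Sv (i.e. leaves Sv via a parent).
Parents of Sv: {Wr}.
No simple path from any parent of Sv reaches Ug without revisiting Sv, so there are no backdoor paths.

0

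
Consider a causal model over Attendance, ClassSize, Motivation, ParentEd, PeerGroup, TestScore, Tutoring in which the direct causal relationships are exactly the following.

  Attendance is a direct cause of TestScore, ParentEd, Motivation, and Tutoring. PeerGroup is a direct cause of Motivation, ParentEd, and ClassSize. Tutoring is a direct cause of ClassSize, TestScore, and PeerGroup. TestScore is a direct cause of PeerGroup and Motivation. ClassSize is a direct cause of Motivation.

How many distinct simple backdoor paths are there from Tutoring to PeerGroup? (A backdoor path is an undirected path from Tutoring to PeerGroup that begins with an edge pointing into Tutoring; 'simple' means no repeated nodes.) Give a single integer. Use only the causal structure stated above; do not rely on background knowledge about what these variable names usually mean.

A backdoor path from Tutoring to PeerGroup is any simple undirected path whose first edge points into Tutoring (i.e. leaves Tutoring via a parent).
Parents of Tutoring: {Attendance}.
Enumerating:
  P1: Tutoring <- Attendance -> TestScore -> PeerGroup
  P2: Tutoring <- Attendance -> TestScore -> Motivation <- PeerGroup
  P3: Tutoring <- Attendance -> TestScore -> Motivation <- ClassSize <- PeerGroup
  P4: Tutoring <- Attendance -> Motivation <- TestScore -> PeerGroup
  P5: Tutoring <- Attendance -> Motivation <- PeerGroup
  P6: Tutoring <- Attendance -> Motivation <- ClassSize <- PeerGroup
  P7: Tutoring <- Attendance -> ParentEd <- PeerGroup
That exhausts the simple backdoor paths. Count: 7.

7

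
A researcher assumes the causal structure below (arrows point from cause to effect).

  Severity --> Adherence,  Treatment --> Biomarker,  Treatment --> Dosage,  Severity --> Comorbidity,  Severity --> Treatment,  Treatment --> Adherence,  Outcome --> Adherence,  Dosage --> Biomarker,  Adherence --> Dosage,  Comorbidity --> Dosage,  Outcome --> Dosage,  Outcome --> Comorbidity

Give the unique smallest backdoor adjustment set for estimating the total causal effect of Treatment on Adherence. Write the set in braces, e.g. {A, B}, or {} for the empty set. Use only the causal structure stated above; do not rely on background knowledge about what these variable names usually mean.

Variables eligible for adjustment (non-descendants of Treatment, excluding Treatment and Adherence): {Comorbidity, Outcome, Severity}.
Backdoor paths from Treatment to Adherence:
  P1: Treatment <- Severity -> Comorbidity <- Outcome -> Adherence
  P2: Treatment <- Severity -> Comorbidity <- Outcome -> Dosage <- Adherence
  P3: Treatment <- Severity -> Comorbidity -> Dosage <- Outcome -> Adherence
  P4: Treatment <- Severity -> Comorbidity -> Dosage <- Adherence
  P5: Treatment <- Severity -> Adherence
The empty set is not sufficient: P5 (Treatment <- Severity -> Adherence) has no collider blocking it and no conditioned non-collider, so it is open.
Try {Severity}:
  P1: blocked at fork node Severity ∈ conditioning set.
  P2: blocked at fork node Severity ∈ conditioning set.
  P3: blocked at fork node Severity ∈ conditioning set.
  P4: blocked at fork node Severity ∈ conditioning set.
  P5: blocked at fork node Severity ∈ conditioning set.
{Severity} contains no descendant of Treatment and blocks every backdoor path.
No other singleton works — e.g. {Outcome} leaves P5 open — so {Severity} is the unique smallest valid adjustment set.

{Severity}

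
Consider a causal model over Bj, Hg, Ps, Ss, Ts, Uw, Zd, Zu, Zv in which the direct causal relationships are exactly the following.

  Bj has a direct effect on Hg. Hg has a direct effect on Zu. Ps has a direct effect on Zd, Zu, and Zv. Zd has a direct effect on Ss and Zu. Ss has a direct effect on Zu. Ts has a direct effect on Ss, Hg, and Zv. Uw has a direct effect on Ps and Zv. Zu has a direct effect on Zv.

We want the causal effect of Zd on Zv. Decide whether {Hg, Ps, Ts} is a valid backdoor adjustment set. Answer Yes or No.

Yes

Backdoor paths from Zd to Zv (paths whose first edge points into Zd):
  P1: Zd <- Ps <- Uw -> Zv
  P2: Zd <- Ps -> Zu <- Ss <- Ts -> Zv
  P3: Zd <- Ps -> Zu <- Hg <- Ts -> Zv
  P4: Zd <- Ps -> Zu -> Zv
  P5: Zd <- Ps -> Zv
Condition 1 (no descendant of Zd in the set): holds — descendants of Zd are {Ss, Zu, Zv}; none are in {Hg, Ps, Ts}.
Condition 2 (every backdoor path blocked by {Hg, Ps, Ts}):
  P1: blocked at chain node Ps ∈ conditioning set.
  P2: blocked at fork node Ps ∈ conditioning set.
  P3: blocked at fork node Ps ∈ conditioning set.
  P4: blocked at fork node Ps ∈ conditioning set.
  P5: blocked at fork node Ps ∈ conditioning set.
{Hg, Ps, Ts} satisfies the backdoor criterion.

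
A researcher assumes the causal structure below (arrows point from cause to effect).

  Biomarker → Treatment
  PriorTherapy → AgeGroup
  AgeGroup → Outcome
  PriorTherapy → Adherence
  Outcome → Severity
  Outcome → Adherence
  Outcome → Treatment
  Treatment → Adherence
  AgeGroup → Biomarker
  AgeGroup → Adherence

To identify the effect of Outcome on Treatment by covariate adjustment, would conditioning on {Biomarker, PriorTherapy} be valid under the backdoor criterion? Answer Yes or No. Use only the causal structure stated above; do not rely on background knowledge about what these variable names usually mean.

Yes

Backdoor paths from Outcome to Treatment (paths whose first edge points into Outcome):
  P1: Outcome <- AgeGroup <- PriorTherapy -> Adherence <- Treatment
  P2: Outcome <- AgeGroup -> Biomarker -> Treatment
  P3: Outcome <- AgeGroup -> Adherence <- Treatment
Condition 1 (no descendant of Outcome in the set): holds — descendants of Outcome are {Adherence, Severity, Treatment}; none are in {Biomarker, PriorTherapy}.
Condition 2 (every backdoor path blocked by {Biomarker, PriorTherapy}):
  P1: blocked at fork node PriorTherapy ∈ conditioning set.
  P2: blocked at chain node Biomarker ∈ conditioning set.
  P3: blocked at collider Adherence (neither it nor any descendant is in the conditioning set).
{Biomarker, PriorTherapy} satisfies the backdoor criterion.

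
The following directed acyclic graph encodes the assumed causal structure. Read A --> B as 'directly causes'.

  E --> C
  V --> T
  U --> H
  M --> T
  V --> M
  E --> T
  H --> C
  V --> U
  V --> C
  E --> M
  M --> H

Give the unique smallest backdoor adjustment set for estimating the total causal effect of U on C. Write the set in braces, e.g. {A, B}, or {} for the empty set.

{V}

Variables eligible for adjustment (non-descendants of U, excluding U and C): {E, M, T, V}.
Backdoor paths from U to C:
  P1: U <- V -> M <- E -> C
  P2: U <- V -> M -> H -> C
  P3: U <- V -> M -> T <- E -> C
  P4: U <- V -> T <- E -> M -> H -> C
  P5: U <- V -> T <- E -> C
  P6: U <- V -> T <- M <- E -> C
  P7: U <- V -> T <- M -> H -> C
  P8: U <- V -> C
The empty set is not sufficient: P2 (U <- V -> M -> H -> C) has no collider blocking it and no conditioned non-collider, so it is open.
Try {V}:
  P1: blocked at fork node V ∈ conditioning set.
  P2: blocked at fork node V ∈ conditioning set.
  P3: blocked at fork node V ∈ conditioning set.
  P4: blocked at fork node V ∈ conditioning set.
  P5: blocked at fork node V ∈ conditioning set.
  P6: blocked at fork node V ∈ conditioning set.
  P7: blocked at fork node V ∈ conditioning set.
  P8: blocked at fork node V ∈ conditioning set.
{V} contains no descendant of U and blocks every backdoor path.
No other singleton works — e.g. {E} leaves P2 open — so {V} is the unique smallest valid adjustment set.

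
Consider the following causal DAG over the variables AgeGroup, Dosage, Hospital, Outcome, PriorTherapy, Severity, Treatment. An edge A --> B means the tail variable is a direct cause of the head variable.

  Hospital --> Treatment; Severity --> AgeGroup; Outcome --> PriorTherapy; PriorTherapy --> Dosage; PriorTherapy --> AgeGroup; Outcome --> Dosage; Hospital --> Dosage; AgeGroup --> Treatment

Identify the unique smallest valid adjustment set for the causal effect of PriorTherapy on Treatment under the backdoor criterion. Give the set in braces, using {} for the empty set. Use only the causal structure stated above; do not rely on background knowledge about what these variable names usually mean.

Variables eligible for adjustment (non-descendants of PriorTherapy, excluding PriorTherapy and Treatment): {Hospital, Outcome, Severity}.
Backdoor paths from PriorTherapy to Treatment:
  P1: PriorTherapy <- Outcome -> Dosage <- Hospital -> Treatment
Each backdoor path contains an unconditioned collider, so every path is already blocked with the empty conditioning set:
  P1: blocked at collider Dosage (neither it nor any descendant is in the conditioning set).
The empty set is therefore the unique smallest valid set.

{}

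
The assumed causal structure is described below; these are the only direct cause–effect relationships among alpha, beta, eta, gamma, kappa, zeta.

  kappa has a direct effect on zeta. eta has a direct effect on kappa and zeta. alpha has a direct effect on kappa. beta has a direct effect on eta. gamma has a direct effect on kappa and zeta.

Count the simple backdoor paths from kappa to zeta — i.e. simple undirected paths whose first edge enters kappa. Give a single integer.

A backdoor path from kappa to zeta is any simple undirected path whose first edge points into kappa (i.e. leaves kappa via a parent).
Parents of kappa: {alpha, eta, gamma}.
Enumerating:
  P1: kappa <- gamma -> zeta
  P2: kappa <- eta -> zeta
That exhausts the simple backdoor paths. Count: 2.

2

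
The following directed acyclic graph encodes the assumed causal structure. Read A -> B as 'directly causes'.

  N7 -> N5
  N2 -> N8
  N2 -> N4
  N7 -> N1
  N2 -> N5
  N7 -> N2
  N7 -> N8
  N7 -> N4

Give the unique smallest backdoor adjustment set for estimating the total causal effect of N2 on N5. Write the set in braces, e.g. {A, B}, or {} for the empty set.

{N7}

Variables eligible for adjustment (non-descendants of N2, excluding N2 and N5): {N1, N7}.
Backdoor paths from N2 to N5:
  P1: N2 <- N7 -> N5
The empty set is not sufficient: P1 (N2 <- N7 -> N5) has no collider blocking it and no conditioned non-collider, so it is open.
Try {N7}:
  P1: blocked at fork node N7 ∈ conditioning set.
{N7} contains no descendant of N2 and blocks every backdoor path.
No other singleton works — e.g. {N1} leaves P1 open — so {N7} is the unique smallest valid adjustment set.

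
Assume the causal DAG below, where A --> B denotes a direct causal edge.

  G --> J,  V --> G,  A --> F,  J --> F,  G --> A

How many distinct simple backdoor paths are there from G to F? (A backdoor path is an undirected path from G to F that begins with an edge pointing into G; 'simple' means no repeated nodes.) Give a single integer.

0

A backdoor path from G to F is any simple undirected path whose first edge points into G (i.e. leaves G via a parent).
Parents of G: {V}.
No simple path from any parent of G reaches F without revisiting G, so there are no backdoor paths.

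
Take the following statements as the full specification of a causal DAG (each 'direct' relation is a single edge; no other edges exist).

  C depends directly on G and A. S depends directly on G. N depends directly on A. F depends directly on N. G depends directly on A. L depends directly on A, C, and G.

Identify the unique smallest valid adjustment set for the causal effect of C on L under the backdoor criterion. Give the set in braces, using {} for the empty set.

Variables eligible for adjustment (non-descendants of C, excluding C and L): {A, F, G, N, S}.
Backdoor paths from C to L:
  P1: C <- A -> G -> L
  P2: C <- A -> L
  P3: C <- G <- A -> L
  P4: C <- G -> L
The empty set is not sufficient: P1 (C <- A -> G -> L) has no collider blocking it and no conditioned non-collider, so it is open.
Try {A, G}:
  P1: blocked at fork node A ∈ conditioning set.
  P2: blocked at fork node A ∈ conditioning set.
  P3: blocked at chain node G ∈ conditioning set.
  P4: blocked at fork node G ∈ conditioning set.
{A, G} contains no descendant of C and blocks every backdoor path.
Every element of {A, G} is needed (dropping A leaves P2 open; dropping G leaves P4 open), so no proper subset is valid.
Among all size-2 subsets of the eligible variables, only {A, G} blocks every backdoor path, so it is the unique smallest valid adjustment set.

{A, G}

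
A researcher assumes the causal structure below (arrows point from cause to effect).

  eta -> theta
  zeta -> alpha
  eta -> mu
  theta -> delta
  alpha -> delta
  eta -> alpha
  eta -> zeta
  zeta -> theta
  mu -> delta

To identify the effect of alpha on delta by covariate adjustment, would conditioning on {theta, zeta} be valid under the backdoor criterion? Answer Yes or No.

No

Backdoor paths from alpha to delta (paths whose first edge points into alpha):
  P1: alpha <- eta -> zeta -> theta -> delta
  P2: alpha <- eta -> theta -> delta
  P3: alpha <- eta -> mu -> delta
  P4: alpha <- zeta <- eta -> theta -> delta
  P5: alpha <- zeta <- eta -> mu -> delta
  P6: alpha <- zeta -> theta <- eta -> mu -> delta
  P7: alpha <- zeta -> theta -> delta
Condition 1 (no descendant of alpha in the set): holds — descendants of alpha are {delta}; none are in {theta, zeta}.
Condition 2 (every backdoor path blocked by {theta, zeta}):
  P1: blocked at chain node zeta ∈ conditioning set.
  P2: blocked at chain node theta ∈ conditioning set.
  P3: open — no interior node is in the conditioning set.
  P4: blocked at chain node zeta ∈ conditioning set.
  P5: blocked at chain node zeta ∈ conditioning set.
  P6: blocked at fork node zeta ∈ conditioning set.
  P7: blocked at fork node zeta ∈ conditioning set.
{theta, zeta} does not satisfy the backdoor criterion.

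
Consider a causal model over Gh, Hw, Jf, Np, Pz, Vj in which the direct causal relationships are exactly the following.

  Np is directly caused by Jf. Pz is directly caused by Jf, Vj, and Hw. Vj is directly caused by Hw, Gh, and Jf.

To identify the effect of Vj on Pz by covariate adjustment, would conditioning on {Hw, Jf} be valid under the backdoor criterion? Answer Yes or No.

Backdoor paths from Vj to Pz (paths whose first edge points into Vj):
  P1: Vj <- Jf -> Pz
  P2: Vj <- Hw -> Pz
Condition 1 (no descendant of Vj in the set): holds — descendants of Vj are {Pz}; none are in {Hw, Jf}.
Condition 2 (every backdoor path blocked by {Hw, Jf}):
  P1: blocked at fork node Jf ∈ conditioning set.
  P2: blocked at fork node Hw ∈ conditioning set.
{Hw, Jf} satisfies the backdoor criterion.

Yes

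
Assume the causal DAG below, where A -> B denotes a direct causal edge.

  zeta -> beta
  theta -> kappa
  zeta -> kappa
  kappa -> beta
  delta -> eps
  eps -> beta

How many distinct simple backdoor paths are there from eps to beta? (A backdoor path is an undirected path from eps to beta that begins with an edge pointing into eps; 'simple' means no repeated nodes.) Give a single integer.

A backdoor path from eps to beta is any simple undirected path whose first edge points into eps (i.e. leaves eps via a parent).
Parents of eps: {delta}.
No simple path from any parent of eps reaches beta without revisiting eps, so there are no backdoor paths.

0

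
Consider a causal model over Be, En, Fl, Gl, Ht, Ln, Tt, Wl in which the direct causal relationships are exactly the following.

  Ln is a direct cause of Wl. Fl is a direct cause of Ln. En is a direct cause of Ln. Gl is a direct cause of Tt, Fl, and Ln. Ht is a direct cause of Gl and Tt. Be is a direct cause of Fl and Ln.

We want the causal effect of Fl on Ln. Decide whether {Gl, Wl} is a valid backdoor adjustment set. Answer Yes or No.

Backdoor paths from Fl to Ln (paths whose first edge points into Fl):
  P1: Fl <- Be -> Ln
  P2: Fl <- Gl -> Ln
Condition 1 (no descendant of Fl in the set): FAILS — Wl is a descendant of Fl.
Condition 2 (every backdoor path blocked by {Gl, Wl}):
  P1: open — no interior node is in the conditioning set.
  P2: blocked at fork node Gl ∈ conditioning set.
{Gl, Wl} does not satisfy the backdoor criterion.

No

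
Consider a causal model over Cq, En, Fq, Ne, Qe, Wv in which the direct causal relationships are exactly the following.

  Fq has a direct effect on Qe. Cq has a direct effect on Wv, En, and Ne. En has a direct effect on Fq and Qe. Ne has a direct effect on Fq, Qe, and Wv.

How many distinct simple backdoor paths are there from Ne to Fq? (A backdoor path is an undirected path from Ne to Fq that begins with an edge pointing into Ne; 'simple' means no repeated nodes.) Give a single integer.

2

A backdoor path from Ne to Fq is any simple undirected path whose first edge points into Ne (i.e. leaves Ne via a parent).
Parents of Ne: {Cq}.
Enumerating:
  P1: Ne <- Cq -> En -> Fq
  P2: Ne <- Cq -> En -> Qe <- Fq
That exhausts the simple backdoor paths. Count: 2.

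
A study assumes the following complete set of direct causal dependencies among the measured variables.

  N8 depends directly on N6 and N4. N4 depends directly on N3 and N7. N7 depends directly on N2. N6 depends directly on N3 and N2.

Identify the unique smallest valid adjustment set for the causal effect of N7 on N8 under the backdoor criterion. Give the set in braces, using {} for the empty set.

{N2}

Variables eligible for adjustment (non-descendants of N7, excluding N7 and N8): {N2, N3, N6}.
Backdoor paths from N7 to N8:
  P1: N7 <- N2 -> N6 <- N3 -> N4 -> N8
  P2: N7 <- N2 -> N6 -> N8
The empty set is not sufficient: P2 (N7 <- N2 -> N6 -> N8) has no collider blocking it and no conditioned non-collider, so it is open.
Try {N2}:
  P1: blocked at fork node N2 ∈ conditioning set.
  P2: blocked at fork node N2 ∈ conditioning set.
{N2} contains no descendant of N7 and blocks every backdoor path.
No other singleton works — e.g. {N3} leaves P2 open — so {N2} is the unique smallest valid adjustment set.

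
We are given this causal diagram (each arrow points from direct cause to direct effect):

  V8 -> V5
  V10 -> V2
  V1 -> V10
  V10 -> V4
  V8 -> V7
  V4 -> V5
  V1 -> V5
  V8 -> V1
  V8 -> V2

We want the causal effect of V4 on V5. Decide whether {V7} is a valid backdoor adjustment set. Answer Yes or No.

Backdoor paths from V4 to V5 (paths whose first edge points into V4):
  P1: V4 <- V10 <- V1 <- V8 -> V5
  P2: V4 <- V10 <- V1 -> V5
  P3: V4 <- V10 -> V2 <- V8 -> V1 -> V5
  P4: V4 <- V10 -> V2 <- V8 -> V5
Condition 1 (no descendant of V4 in the set): holds — descendants of V4 are {V5}; none are in {V7}.
Condition 2 (every backdoor path blocked by {V7}):
  P1: open — no interior node is in the conditioning set.
  P2: open — no interior node is in the conditioning set.
  P3: blocked at collider V2 (neither it nor any descendant is in the conditioning set).
  P4: blocked at collider V2 (neither it nor any descendant is in the conditioning set).
{V7} does not satisfy the backdoor criterion.

No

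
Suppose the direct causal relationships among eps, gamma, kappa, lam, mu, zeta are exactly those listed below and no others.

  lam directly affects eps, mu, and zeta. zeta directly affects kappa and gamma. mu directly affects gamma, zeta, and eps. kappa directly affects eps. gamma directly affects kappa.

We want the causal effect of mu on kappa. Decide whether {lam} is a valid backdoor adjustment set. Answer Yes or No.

Yes

Backdoor paths from mu to kappa (paths whose first edge points into mu):
  P1: mu <- lam -> zeta -> gamma -> kappa
  P2: mu <- lam -> zeta -> kappa
  P3: mu <- lam -> eps <- kappa
Condition 1 (no descendant of mu in the set): holds — descendants of mu are {eps, gamma, kappa, zeta}; none are in {lam}.
Condition 2 (every backdoor path blocked by {lam}):
  P1: blocked at fork node lam ∈ conditioning set.
  P2: blocked at fork node lam ∈ conditioning set.
  P3: blocked at fork node lam ∈ conditioning set.
{lam} satisfies the backdoor criterion.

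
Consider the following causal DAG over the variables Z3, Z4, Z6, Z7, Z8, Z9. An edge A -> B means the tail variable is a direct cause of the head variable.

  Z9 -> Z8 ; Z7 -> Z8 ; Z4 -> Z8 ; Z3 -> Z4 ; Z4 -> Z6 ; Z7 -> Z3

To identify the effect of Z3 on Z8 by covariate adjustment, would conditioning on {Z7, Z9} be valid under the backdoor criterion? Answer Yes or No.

Backdoor paths from Z3 to Z8 (paths whose first edge points into Z3):
  P1: Z3 <- Z7 -> Z8
Condition 1 (no descendant of Z3 in the set): holds — descendants of Z3 are {Z4, Z6, Z8}; none are in {Z7, Z9}.
Condition 2 (every backdoor path blocked by {Z7, Z9}):
  P1: blocked at fork node Z7 ∈ conditioning set.
{Z7, Z9} satisfies the backdoor criterion.

Yes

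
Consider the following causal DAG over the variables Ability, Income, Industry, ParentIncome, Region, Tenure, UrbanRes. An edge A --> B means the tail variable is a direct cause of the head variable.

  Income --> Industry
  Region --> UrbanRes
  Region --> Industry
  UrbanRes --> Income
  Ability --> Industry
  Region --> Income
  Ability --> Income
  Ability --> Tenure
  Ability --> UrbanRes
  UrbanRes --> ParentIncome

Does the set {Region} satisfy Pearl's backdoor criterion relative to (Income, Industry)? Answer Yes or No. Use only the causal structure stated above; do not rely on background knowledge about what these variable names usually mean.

No

Backdoor paths from Income to Industry (paths whose first edge points into Income):
  P1: Income <- Ability -> UrbanRes <- Region -> Industry
  P2: Income <- Ability -> Industry
  P3: Income <- Region -> UrbanRes <- Ability -> Industry
  P4: Income <- Region -> Industry
  P5: Income <- UrbanRes <- Ability -> Industry
  P6: Income <- UrbanRes <- Region -> Industry
Condition 1 (no descendant of Income in the set): holds — descendants of Income are {Industry}; none are in {Region}.
Condition 2 (every backdoor path blocked by {Region}):
  P1: blocked at collider UrbanRes (neither it nor any descendant is in the conditioning set).
  P2: open — no interior node is in the conditioning set.
  P3: blocked at fork node Region ∈ conditioning set.
  P4: blocked at fork node Region ∈ conditioning set.
  P5: open — no interior node is in the conditioning set.
  P6: blocked at fork node Region ∈ conditioning set.
{Region} does not satisfy the backdoor criterion.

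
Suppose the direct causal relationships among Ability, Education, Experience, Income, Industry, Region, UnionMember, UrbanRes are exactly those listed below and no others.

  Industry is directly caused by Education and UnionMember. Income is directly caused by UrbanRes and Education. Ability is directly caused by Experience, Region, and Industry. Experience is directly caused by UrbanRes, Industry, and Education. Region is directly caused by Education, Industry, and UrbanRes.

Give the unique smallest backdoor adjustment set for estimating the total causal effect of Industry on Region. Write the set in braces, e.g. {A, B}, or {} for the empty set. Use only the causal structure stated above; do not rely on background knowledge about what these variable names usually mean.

Variables eligible for adjustment (non-descendants of Industry, excluding Industry and Region): {Education, Income, UnionMember, UrbanRes}.
Backdoor paths from Industry to Region:
  P1: Industry <- Education -> Region
  P2: Industry <- Education -> Experience <- UrbanRes -> Region
  P3: Industry <- Education -> Experience -> Ability <- Region
  P4: Industry <- Education -> Income <- UrbanRes -> Region
  P5: Industry <- Education -> Income <- UrbanRes -> Experience -> Ability <- Region
The empty set is not sufficient: P1 (Industry <- Education -> Region) has no collider blocking it and no conditioned non-collider, so it is open.
Try {Education}:
  P1: blocked at fork node Education ∈ conditioning set.
  P2: blocked at fork node Education ∈ conditioning set.
  P3: blocked at fork node Education ∈ conditioning set.
  P4: blocked at fork node Education ∈ conditioning set.
  P5: blocked at fork node Education ∈ conditioning set.
{Education} contains no descendant of Industry and blocks every backdoor path.
No other singleton works — e.g. {UnionMember} leaves P1 open — so {Education} is the unique smallest valid adjustment set.

{Education}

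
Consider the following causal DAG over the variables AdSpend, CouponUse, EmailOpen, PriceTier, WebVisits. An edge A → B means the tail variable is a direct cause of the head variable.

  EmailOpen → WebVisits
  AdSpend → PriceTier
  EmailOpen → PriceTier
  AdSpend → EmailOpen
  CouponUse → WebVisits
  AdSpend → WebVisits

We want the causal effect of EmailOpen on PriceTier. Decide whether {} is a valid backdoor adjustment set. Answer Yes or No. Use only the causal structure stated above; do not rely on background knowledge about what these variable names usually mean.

Backdoor paths from EmailOpen to PriceTier (paths whose first edge points into EmailOpen):
  P1: EmailOpen <- AdSpend -> PriceTier
Condition 1 (no descendant of EmailOpen in the set): holds — descendants of EmailOpen are {PriceTier, WebVisits}; none are in {}.
Condition 2 (every backdoor path blocked by {}):
  P1: open — no interior node is in the conditioning set.
{} does not satisfy the backdoor criterion.

No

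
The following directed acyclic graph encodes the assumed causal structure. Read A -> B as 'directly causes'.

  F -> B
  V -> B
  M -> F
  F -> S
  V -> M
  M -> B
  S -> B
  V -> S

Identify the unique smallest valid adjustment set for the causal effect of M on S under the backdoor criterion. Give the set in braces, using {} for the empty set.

Variables eligible for adjustment (non-descendants of M, excluding M and S): {V}.
Backdoor paths from M to S:
  P1: M <- V -> S
  P2: M <- V -> B <- F -> S
  P3: M <- V -> B <- S
The empty set is not sufficient: P1 (M <- V -> S) has no collider blocking it and no conditioned non-collider, so it is open.
Try {V}:
  P1: blocked at fork node V ∈ conditioning set.
  P2: blocked at fork node V ∈ conditioning set.
  P3: blocked at fork node V ∈ conditioning set.
{V} contains no descendant of M and blocks every backdoor path.
{V} is the unique smallest valid adjustment set.

{V}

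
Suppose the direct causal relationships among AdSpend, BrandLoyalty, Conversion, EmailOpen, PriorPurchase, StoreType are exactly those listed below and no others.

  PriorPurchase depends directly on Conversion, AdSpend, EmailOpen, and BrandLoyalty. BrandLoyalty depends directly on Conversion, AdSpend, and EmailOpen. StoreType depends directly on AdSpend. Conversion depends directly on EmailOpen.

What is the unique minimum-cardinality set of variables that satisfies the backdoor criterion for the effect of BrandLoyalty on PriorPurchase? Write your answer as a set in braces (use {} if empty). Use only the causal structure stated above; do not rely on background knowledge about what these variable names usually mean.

Variables eligible for adjustment (non-descendants of BrandLoyalty, excluding BrandLoyalty and PriorPurchase): {AdSpend, Conversion, EmailOpen, StoreType}.
Backdoor paths from BrandLoyalty to PriorPurchase:
  P1: BrandLoyalty <- EmailOpen -> Conversion -> PriorPurchase
  P2: BrandLoyalty <- EmailOpen -> PriorPurchase
  P3: BrandLoyalty <- Conversion <- EmailOpen -> PriorPurchase
  P4: BrandLoyalty <- Conversion -> PriorPurchase
  P5: BrandLoyalty <- AdSpend -> PriorPurchase
The empty set is not sufficient: P1 (BrandLoyalty <- EmailOpen -> Conversion -> PriorPurchase) has no collider blocking it and no conditioned non-collider, so it is open.
Try {AdSpend, Conversion, EmailOpen}:
  P1: blocked at fork node EmailOpen ∈ conditioning set.
  P2: blocked at fork node EmailOpen ∈ conditioning set.
  P3: blocked at chain node Conversion ∈ conditioning set.
  P4: blocked at fork node Conversion ∈ conditioning set.
  P5: blocked at fork node AdSpend ∈ conditioning set.
{AdSpend, Conversion, EmailOpen} contains no descendant of BrandLoyalty and blocks every backdoor path.
Every element of {AdSpend, Conversion, EmailOpen} is needed (dropping AdSpend leaves P5 open; dropping Conversion leaves P4 open; dropping EmailOpen leaves P2 open), so no proper subset is valid.
Among all size-3 subsets of the eligible variables, only {AdSpend, Conversion, EmailOpen} blocks every backdoor path, so it is the unique smallest valid adjustment set.

{AdSpend, Conversion, EmailOpen}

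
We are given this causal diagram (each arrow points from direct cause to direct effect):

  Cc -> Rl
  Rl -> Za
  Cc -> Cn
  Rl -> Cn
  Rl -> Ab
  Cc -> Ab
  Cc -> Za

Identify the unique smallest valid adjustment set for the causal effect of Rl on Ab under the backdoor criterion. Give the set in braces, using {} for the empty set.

Variables eligible for adjustment (non-descendants of Rl, excluding Rl and Ab): {Cc}.
Backdoor paths from Rl to Ab:
  P1: Rl <- Cc -> Ab
The empty set is not sufficient: P1 (Rl <- Cc -> Ab) has no collider blocking it and no conditioned non-collider, so it is open.
Try {Cc}:
  P1: blocked at fork node Cc ∈ conditioning set.
{Cc} contains no descendant of Rl and blocks every backdoor path.
{Cc} is the unique smallest valid adjustment set.

{Cc}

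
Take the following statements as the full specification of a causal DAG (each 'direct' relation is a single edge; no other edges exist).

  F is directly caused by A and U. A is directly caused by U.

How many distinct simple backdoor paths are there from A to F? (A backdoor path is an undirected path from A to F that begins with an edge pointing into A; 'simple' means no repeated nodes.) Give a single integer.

1

A backdoor path from A to F is any simple undirected path whose first edge points into A (i.e. leaves A via a parent).
Parents of A: {U}.
Enumerating:
  P1: A <- U -> F
That exhausts the simple backdoor paths. Count: 1.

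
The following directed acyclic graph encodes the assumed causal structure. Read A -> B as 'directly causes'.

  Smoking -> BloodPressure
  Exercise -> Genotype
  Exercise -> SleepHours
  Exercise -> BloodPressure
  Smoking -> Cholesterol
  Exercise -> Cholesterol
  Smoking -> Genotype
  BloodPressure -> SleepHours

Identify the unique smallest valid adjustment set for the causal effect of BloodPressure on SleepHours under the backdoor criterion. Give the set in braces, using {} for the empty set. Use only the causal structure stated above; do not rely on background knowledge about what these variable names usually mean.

Variables eligible for adjustment (non-descendants of BloodPressure, excluding BloodPressure and SleepHours): {Cholesterol, Exercise, Genotype, Smoking}.
Backdoor paths from BloodPressure to SleepHours:
  P1: BloodPressure <- Smoking -> Cholesterol <- Exercise -> SleepHours
  P2: BloodPressure <- Smoking -> Genotype <- Exercise -> SleepHours
  P3: BloodPressure <- Exercise -> SleepHours
The empty set is not sufficient: P3 (BloodPressure <- Exercise -> SleepHours) has no collider blocking it and no conditioned non-collider, so it is open.
Try {Exercise}:
  P1: blocked at collider Cholesterol (neither it nor any descendant is in the conditioning set).
  P2: blocked at collider Genotype (neither it nor any descendant is in the conditioning set).
  P3: blocked at fork node Exercise ∈ conditioning set.
{Exercise} contains no descendant of BloodPressure and blocks every backdoor path.
No other singleton works — e.g. {Smoking} leaves P3 open — so {Exercise} is the unique smallest valid adjustment set.

{Exercise}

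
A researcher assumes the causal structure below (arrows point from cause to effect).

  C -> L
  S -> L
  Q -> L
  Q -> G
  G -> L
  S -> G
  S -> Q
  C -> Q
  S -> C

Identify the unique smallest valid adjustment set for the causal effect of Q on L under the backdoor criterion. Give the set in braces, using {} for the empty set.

{C, S}

Variables eligible for adjustment (non-descendants of Q, excluding Q and L): {C, S}.
Backdoor paths from Q to L:
  P1: Q <- S -> C -> L
  P2: Q <- S -> G -> L
  P3: Q <- S -> L
  P4: Q <- C <- S -> G -> L
  P5: Q <- C <- S -> L
  P6: Q <- C -> L
The empty set is not sufficient: P1 (Q <- S -> C -> L) has no collider blocking it and no conditioned non-collider, so it is open.
Try {C, S}:
  P1: blocked at fork node S ∈ conditioning set.
  P2: blocked at fork node S ∈ conditioning set.
  P3: blocked at fork node S ∈ conditioning set.
  P4: blocked at chain node C ∈ conditioning set.
  P5: blocked at chain node C ∈ conditioning set.
  P6: blocked at fork node C ∈ conditioning set.
{C, S} contains no descendant of Q and blocks every backdoor path.
Every element of {C, S} is needed (dropping C leaves P6 open; dropping S leaves P2 open), so no proper subset is valid.
Among all size-2 subsets of the eligible variables, only {C, S} blocks every backdoor path, so it is the unique smallest valid adjustment set.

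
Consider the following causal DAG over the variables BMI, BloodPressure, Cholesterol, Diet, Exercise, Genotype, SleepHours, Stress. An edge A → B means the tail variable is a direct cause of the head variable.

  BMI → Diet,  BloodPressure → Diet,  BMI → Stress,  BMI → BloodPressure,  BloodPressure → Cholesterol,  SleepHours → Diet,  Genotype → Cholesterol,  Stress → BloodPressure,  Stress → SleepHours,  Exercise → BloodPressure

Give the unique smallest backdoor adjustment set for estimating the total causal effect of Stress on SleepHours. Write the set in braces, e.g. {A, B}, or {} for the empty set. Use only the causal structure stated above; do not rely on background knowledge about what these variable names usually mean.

{}

Variables eligible for adjustment (non-descendants of Stress, excluding Stress and SleepHours): {BMI, Exercise, Genotype}.
Backdoor paths from Stress to SleepHours:
  P1: Stress <- BMI -> BloodPressure -> Diet <- SleepHours
  P2: Stress <- BMI -> Diet <- SleepHours
Each backdoor path contains an unconditioned collider, so every path is already blocked with the empty conditioning set:
  P1: blocked at collider Diet (neither it nor any descendant is in the conditioning set).
  P2: blocked at collider Diet (neither it nor any descendant is in the conditioning set).
The empty set is therefore the unique smallest valid set.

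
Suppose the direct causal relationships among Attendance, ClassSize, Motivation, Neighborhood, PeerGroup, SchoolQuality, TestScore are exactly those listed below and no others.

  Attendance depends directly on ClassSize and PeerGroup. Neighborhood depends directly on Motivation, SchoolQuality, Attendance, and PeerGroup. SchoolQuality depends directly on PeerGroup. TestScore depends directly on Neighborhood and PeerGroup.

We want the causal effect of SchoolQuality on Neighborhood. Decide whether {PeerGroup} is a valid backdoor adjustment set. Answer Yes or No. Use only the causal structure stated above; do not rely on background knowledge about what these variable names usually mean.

Yes

Backdoor paths from SchoolQuality to Neighborhood (paths whose first edge points into SchoolQuality):
  P1: SchoolQuality <- PeerGroup -> Attendance -> Neighborhood
  P2: SchoolQuality <- PeerGroup -> Neighborhood
  P3: SchoolQuality <- PeerGroup -> TestScore <- Neighborhood
Condition 1 (no descendant of SchoolQuality in the set): holds — descendants of SchoolQuality are {Neighborhood, TestScore}; none are in {PeerGroup}.
Condition 2 (every backdoor path blocked by {PeerGroup}):
  P1: blocked at fork node PeerGroup ∈ conditioning set.
  P2: blocked at fork node PeerGroup ∈ conditioning set.
  P3: blocked at fork node PeerGroup ∈ conditioning set.
{PeerGroup} satisfies the backdoor criterion.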